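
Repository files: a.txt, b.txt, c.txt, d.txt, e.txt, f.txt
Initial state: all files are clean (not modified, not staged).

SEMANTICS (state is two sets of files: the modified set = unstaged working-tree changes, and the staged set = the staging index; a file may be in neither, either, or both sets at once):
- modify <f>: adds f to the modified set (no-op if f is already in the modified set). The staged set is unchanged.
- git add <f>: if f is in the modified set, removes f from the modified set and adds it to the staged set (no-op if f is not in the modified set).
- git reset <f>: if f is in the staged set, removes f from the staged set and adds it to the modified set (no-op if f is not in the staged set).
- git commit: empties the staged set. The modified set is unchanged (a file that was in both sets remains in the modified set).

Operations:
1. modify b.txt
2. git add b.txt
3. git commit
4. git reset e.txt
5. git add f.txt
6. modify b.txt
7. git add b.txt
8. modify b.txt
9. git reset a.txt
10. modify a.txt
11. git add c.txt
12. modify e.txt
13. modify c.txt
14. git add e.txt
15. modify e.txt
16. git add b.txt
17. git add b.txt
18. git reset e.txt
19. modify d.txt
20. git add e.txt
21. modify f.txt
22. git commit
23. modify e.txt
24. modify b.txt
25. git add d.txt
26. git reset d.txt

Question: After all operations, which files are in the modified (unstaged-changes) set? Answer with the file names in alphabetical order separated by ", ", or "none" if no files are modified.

Answer: a.txt, b.txt, c.txt, d.txt, e.txt, f.txt

Derivation:
After op 1 (modify b.txt): modified={b.txt} staged={none}
After op 2 (git add b.txt): modified={none} staged={b.txt}
After op 3 (git commit): modified={none} staged={none}
After op 4 (git reset e.txt): modified={none} staged={none}
After op 5 (git add f.txt): modified={none} staged={none}
After op 6 (modify b.txt): modified={b.txt} staged={none}
After op 7 (git add b.txt): modified={none} staged={b.txt}
After op 8 (modify b.txt): modified={b.txt} staged={b.txt}
After op 9 (git reset a.txt): modified={b.txt} staged={b.txt}
After op 10 (modify a.txt): modified={a.txt, b.txt} staged={b.txt}
After op 11 (git add c.txt): modified={a.txt, b.txt} staged={b.txt}
After op 12 (modify e.txt): modified={a.txt, b.txt, e.txt} staged={b.txt}
After op 13 (modify c.txt): modified={a.txt, b.txt, c.txt, e.txt} staged={b.txt}
After op 14 (git add e.txt): modified={a.txt, b.txt, c.txt} staged={b.txt, e.txt}
After op 15 (modify e.txt): modified={a.txt, b.txt, c.txt, e.txt} staged={b.txt, e.txt}
After op 16 (git add b.txt): modified={a.txt, c.txt, e.txt} staged={b.txt, e.txt}
After op 17 (git add b.txt): modified={a.txt, c.txt, e.txt} staged={b.txt, e.txt}
After op 18 (git reset e.txt): modified={a.txt, c.txt, e.txt} staged={b.txt}
After op 19 (modify d.txt): modified={a.txt, c.txt, d.txt, e.txt} staged={b.txt}
After op 20 (git add e.txt): modified={a.txt, c.txt, d.txt} staged={b.txt, e.txt}
After op 21 (modify f.txt): modified={a.txt, c.txt, d.txt, f.txt} staged={b.txt, e.txt}
After op 22 (git commit): modified={a.txt, c.txt, d.txt, f.txt} staged={none}
After op 23 (modify e.txt): modified={a.txt, c.txt, d.txt, e.txt, f.txt} staged={none}
After op 24 (modify b.txt): modified={a.txt, b.txt, c.txt, d.txt, e.txt, f.txt} staged={none}
After op 25 (git add d.txt): modified={a.txt, b.txt, c.txt, e.txt, f.txt} staged={d.txt}
After op 26 (git reset d.txt): modified={a.txt, b.txt, c.txt, d.txt, e.txt, f.txt} staged={none}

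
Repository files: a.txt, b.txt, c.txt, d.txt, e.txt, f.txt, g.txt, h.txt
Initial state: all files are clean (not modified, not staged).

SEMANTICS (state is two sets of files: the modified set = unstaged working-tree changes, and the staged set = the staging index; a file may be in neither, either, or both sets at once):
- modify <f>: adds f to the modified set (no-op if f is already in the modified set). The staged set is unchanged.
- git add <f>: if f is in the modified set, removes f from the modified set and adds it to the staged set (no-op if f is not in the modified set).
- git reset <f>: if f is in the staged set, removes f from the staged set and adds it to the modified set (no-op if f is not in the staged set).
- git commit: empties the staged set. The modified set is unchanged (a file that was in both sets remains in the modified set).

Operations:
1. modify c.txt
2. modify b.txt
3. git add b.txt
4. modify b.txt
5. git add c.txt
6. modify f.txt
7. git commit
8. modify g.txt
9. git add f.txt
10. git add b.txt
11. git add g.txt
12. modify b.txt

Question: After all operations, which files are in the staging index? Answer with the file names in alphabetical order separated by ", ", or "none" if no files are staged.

After op 1 (modify c.txt): modified={c.txt} staged={none}
After op 2 (modify b.txt): modified={b.txt, c.txt} staged={none}
After op 3 (git add b.txt): modified={c.txt} staged={b.txt}
After op 4 (modify b.txt): modified={b.txt, c.txt} staged={b.txt}
After op 5 (git add c.txt): modified={b.txt} staged={b.txt, c.txt}
After op 6 (modify f.txt): modified={b.txt, f.txt} staged={b.txt, c.txt}
After op 7 (git commit): modified={b.txt, f.txt} staged={none}
After op 8 (modify g.txt): modified={b.txt, f.txt, g.txt} staged={none}
After op 9 (git add f.txt): modified={b.txt, g.txt} staged={f.txt}
After op 10 (git add b.txt): modified={g.txt} staged={b.txt, f.txt}
After op 11 (git add g.txt): modified={none} staged={b.txt, f.txt, g.txt}
After op 12 (modify b.txt): modified={b.txt} staged={b.txt, f.txt, g.txt}

Answer: b.txt, f.txt, g.txt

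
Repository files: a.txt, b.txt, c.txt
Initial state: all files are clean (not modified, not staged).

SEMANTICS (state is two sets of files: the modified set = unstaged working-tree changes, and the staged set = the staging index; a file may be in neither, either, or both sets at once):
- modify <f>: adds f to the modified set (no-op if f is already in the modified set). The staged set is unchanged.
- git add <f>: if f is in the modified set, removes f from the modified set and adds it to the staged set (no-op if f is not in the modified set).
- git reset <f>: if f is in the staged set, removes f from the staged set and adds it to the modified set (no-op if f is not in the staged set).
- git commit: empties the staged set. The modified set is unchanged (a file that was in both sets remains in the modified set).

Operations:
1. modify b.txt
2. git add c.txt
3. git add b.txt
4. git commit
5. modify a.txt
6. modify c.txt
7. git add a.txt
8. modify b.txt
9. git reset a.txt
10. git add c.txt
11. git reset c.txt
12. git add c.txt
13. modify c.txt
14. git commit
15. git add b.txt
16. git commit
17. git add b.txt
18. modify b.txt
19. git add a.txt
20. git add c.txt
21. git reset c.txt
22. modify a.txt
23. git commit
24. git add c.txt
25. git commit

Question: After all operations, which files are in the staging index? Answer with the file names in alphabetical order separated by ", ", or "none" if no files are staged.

Answer: none

Derivation:
After op 1 (modify b.txt): modified={b.txt} staged={none}
After op 2 (git add c.txt): modified={b.txt} staged={none}
After op 3 (git add b.txt): modified={none} staged={b.txt}
After op 4 (git commit): modified={none} staged={none}
After op 5 (modify a.txt): modified={a.txt} staged={none}
After op 6 (modify c.txt): modified={a.txt, c.txt} staged={none}
After op 7 (git add a.txt): modified={c.txt} staged={a.txt}
After op 8 (modify b.txt): modified={b.txt, c.txt} staged={a.txt}
After op 9 (git reset a.txt): modified={a.txt, b.txt, c.txt} staged={none}
After op 10 (git add c.txt): modified={a.txt, b.txt} staged={c.txt}
After op 11 (git reset c.txt): modified={a.txt, b.txt, c.txt} staged={none}
After op 12 (git add c.txt): modified={a.txt, b.txt} staged={c.txt}
After op 13 (modify c.txt): modified={a.txt, b.txt, c.txt} staged={c.txt}
After op 14 (git commit): modified={a.txt, b.txt, c.txt} staged={none}
After op 15 (git add b.txt): modified={a.txt, c.txt} staged={b.txt}
After op 16 (git commit): modified={a.txt, c.txt} staged={none}
After op 17 (git add b.txt): modified={a.txt, c.txt} staged={none}
After op 18 (modify b.txt): modified={a.txt, b.txt, c.txt} staged={none}
After op 19 (git add a.txt): modified={b.txt, c.txt} staged={a.txt}
After op 20 (git add c.txt): modified={b.txt} staged={a.txt, c.txt}
After op 21 (git reset c.txt): modified={b.txt, c.txt} staged={a.txt}
After op 22 (modify a.txt): modified={a.txt, b.txt, c.txt} staged={a.txt}
After op 23 (git commit): modified={a.txt, b.txt, c.txt} staged={none}
After op 24 (git add c.txt): modified={a.txt, b.txt} staged={c.txt}
After op 25 (git commit): modified={a.txt, b.txt} staged={none}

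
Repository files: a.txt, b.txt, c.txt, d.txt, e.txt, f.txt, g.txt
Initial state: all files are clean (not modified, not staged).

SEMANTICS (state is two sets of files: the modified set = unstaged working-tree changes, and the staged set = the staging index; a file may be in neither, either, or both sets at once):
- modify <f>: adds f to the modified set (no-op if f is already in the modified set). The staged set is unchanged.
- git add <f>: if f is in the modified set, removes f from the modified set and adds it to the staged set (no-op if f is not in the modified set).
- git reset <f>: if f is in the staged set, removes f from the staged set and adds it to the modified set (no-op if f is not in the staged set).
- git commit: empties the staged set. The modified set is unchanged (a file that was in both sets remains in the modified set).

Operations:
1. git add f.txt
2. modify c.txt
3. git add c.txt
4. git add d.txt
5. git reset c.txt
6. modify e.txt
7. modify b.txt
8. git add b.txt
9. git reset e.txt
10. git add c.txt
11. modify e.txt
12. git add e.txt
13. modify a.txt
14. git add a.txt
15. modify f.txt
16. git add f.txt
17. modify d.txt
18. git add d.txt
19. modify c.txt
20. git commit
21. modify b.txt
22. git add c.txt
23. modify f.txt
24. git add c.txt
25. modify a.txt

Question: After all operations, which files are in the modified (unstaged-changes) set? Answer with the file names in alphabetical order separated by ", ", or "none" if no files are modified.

Answer: a.txt, b.txt, f.txt

Derivation:
After op 1 (git add f.txt): modified={none} staged={none}
After op 2 (modify c.txt): modified={c.txt} staged={none}
After op 3 (git add c.txt): modified={none} staged={c.txt}
After op 4 (git add d.txt): modified={none} staged={c.txt}
After op 5 (git reset c.txt): modified={c.txt} staged={none}
After op 6 (modify e.txt): modified={c.txt, e.txt} staged={none}
After op 7 (modify b.txt): modified={b.txt, c.txt, e.txt} staged={none}
After op 8 (git add b.txt): modified={c.txt, e.txt} staged={b.txt}
After op 9 (git reset e.txt): modified={c.txt, e.txt} staged={b.txt}
After op 10 (git add c.txt): modified={e.txt} staged={b.txt, c.txt}
After op 11 (modify e.txt): modified={e.txt} staged={b.txt, c.txt}
After op 12 (git add e.txt): modified={none} staged={b.txt, c.txt, e.txt}
After op 13 (modify a.txt): modified={a.txt} staged={b.txt, c.txt, e.txt}
After op 14 (git add a.txt): modified={none} staged={a.txt, b.txt, c.txt, e.txt}
After op 15 (modify f.txt): modified={f.txt} staged={a.txt, b.txt, c.txt, e.txt}
After op 16 (git add f.txt): modified={none} staged={a.txt, b.txt, c.txt, e.txt, f.txt}
After op 17 (modify d.txt): modified={d.txt} staged={a.txt, b.txt, c.txt, e.txt, f.txt}
After op 18 (git add d.txt): modified={none} staged={a.txt, b.txt, c.txt, d.txt, e.txt, f.txt}
After op 19 (modify c.txt): modified={c.txt} staged={a.txt, b.txt, c.txt, d.txt, e.txt, f.txt}
After op 20 (git commit): modified={c.txt} staged={none}
After op 21 (modify b.txt): modified={b.txt, c.txt} staged={none}
After op 22 (git add c.txt): modified={b.txt} staged={c.txt}
After op 23 (modify f.txt): modified={b.txt, f.txt} staged={c.txt}
After op 24 (git add c.txt): modified={b.txt, f.txt} staged={c.txt}
After op 25 (modify a.txt): modified={a.txt, b.txt, f.txt} staged={c.txt}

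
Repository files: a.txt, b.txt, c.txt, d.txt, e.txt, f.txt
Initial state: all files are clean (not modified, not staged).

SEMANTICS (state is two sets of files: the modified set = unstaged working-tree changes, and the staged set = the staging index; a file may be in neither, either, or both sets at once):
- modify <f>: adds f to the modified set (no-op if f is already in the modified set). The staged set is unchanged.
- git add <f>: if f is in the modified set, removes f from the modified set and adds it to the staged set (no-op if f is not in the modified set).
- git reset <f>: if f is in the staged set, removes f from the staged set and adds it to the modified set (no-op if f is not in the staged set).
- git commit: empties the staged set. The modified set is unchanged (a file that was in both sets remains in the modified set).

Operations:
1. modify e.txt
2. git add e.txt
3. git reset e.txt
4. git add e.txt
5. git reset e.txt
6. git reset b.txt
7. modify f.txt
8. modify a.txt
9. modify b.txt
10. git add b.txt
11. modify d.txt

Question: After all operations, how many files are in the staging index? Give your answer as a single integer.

After op 1 (modify e.txt): modified={e.txt} staged={none}
After op 2 (git add e.txt): modified={none} staged={e.txt}
After op 3 (git reset e.txt): modified={e.txt} staged={none}
After op 4 (git add e.txt): modified={none} staged={e.txt}
After op 5 (git reset e.txt): modified={e.txt} staged={none}
After op 6 (git reset b.txt): modified={e.txt} staged={none}
After op 7 (modify f.txt): modified={e.txt, f.txt} staged={none}
After op 8 (modify a.txt): modified={a.txt, e.txt, f.txt} staged={none}
After op 9 (modify b.txt): modified={a.txt, b.txt, e.txt, f.txt} staged={none}
After op 10 (git add b.txt): modified={a.txt, e.txt, f.txt} staged={b.txt}
After op 11 (modify d.txt): modified={a.txt, d.txt, e.txt, f.txt} staged={b.txt}
Final staged set: {b.txt} -> count=1

Answer: 1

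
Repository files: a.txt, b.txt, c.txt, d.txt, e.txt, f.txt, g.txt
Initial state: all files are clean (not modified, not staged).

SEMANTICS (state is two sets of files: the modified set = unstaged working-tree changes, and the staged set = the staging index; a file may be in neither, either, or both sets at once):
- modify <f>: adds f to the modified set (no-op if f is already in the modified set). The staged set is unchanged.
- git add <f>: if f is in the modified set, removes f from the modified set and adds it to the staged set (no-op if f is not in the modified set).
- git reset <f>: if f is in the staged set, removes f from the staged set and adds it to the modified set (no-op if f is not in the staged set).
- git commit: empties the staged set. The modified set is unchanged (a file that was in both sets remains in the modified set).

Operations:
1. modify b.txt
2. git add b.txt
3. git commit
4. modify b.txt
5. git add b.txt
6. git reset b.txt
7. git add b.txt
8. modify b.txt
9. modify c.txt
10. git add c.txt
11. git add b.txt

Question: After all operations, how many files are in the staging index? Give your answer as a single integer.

After op 1 (modify b.txt): modified={b.txt} staged={none}
After op 2 (git add b.txt): modified={none} staged={b.txt}
After op 3 (git commit): modified={none} staged={none}
After op 4 (modify b.txt): modified={b.txt} staged={none}
After op 5 (git add b.txt): modified={none} staged={b.txt}
After op 6 (git reset b.txt): modified={b.txt} staged={none}
After op 7 (git add b.txt): modified={none} staged={b.txt}
After op 8 (modify b.txt): modified={b.txt} staged={b.txt}
After op 9 (modify c.txt): modified={b.txt, c.txt} staged={b.txt}
After op 10 (git add c.txt): modified={b.txt} staged={b.txt, c.txt}
After op 11 (git add b.txt): modified={none} staged={b.txt, c.txt}
Final staged set: {b.txt, c.txt} -> count=2

Answer: 2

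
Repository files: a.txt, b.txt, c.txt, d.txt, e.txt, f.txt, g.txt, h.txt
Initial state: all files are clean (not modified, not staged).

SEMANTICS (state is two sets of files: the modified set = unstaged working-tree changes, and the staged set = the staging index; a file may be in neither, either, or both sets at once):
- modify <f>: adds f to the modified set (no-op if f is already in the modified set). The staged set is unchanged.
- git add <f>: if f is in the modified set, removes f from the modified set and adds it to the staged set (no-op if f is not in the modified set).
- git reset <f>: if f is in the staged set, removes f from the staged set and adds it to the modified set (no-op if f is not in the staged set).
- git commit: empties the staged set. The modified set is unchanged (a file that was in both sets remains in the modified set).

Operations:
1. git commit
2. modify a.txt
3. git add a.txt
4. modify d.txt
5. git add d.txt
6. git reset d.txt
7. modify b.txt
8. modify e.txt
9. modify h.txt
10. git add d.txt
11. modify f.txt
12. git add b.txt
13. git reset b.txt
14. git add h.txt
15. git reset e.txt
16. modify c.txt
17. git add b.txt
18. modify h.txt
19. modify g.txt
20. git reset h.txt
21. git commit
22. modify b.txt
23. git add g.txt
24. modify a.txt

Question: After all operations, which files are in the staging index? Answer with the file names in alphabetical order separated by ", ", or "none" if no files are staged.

After op 1 (git commit): modified={none} staged={none}
After op 2 (modify a.txt): modified={a.txt} staged={none}
After op 3 (git add a.txt): modified={none} staged={a.txt}
After op 4 (modify d.txt): modified={d.txt} staged={a.txt}
After op 5 (git add d.txt): modified={none} staged={a.txt, d.txt}
After op 6 (git reset d.txt): modified={d.txt} staged={a.txt}
After op 7 (modify b.txt): modified={b.txt, d.txt} staged={a.txt}
After op 8 (modify e.txt): modified={b.txt, d.txt, e.txt} staged={a.txt}
After op 9 (modify h.txt): modified={b.txt, d.txt, e.txt, h.txt} staged={a.txt}
After op 10 (git add d.txt): modified={b.txt, e.txt, h.txt} staged={a.txt, d.txt}
After op 11 (modify f.txt): modified={b.txt, e.txt, f.txt, h.txt} staged={a.txt, d.txt}
After op 12 (git add b.txt): modified={e.txt, f.txt, h.txt} staged={a.txt, b.txt, d.txt}
After op 13 (git reset b.txt): modified={b.txt, e.txt, f.txt, h.txt} staged={a.txt, d.txt}
After op 14 (git add h.txt): modified={b.txt, e.txt, f.txt} staged={a.txt, d.txt, h.txt}
After op 15 (git reset e.txt): modified={b.txt, e.txt, f.txt} staged={a.txt, d.txt, h.txt}
After op 16 (modify c.txt): modified={b.txt, c.txt, e.txt, f.txt} staged={a.txt, d.txt, h.txt}
After op 17 (git add b.txt): modified={c.txt, e.txt, f.txt} staged={a.txt, b.txt, d.txt, h.txt}
After op 18 (modify h.txt): modified={c.txt, e.txt, f.txt, h.txt} staged={a.txt, b.txt, d.txt, h.txt}
After op 19 (modify g.txt): modified={c.txt, e.txt, f.txt, g.txt, h.txt} staged={a.txt, b.txt, d.txt, h.txt}
After op 20 (git reset h.txt): modified={c.txt, e.txt, f.txt, g.txt, h.txt} staged={a.txt, b.txt, d.txt}
After op 21 (git commit): modified={c.txt, e.txt, f.txt, g.txt, h.txt} staged={none}
After op 22 (modify b.txt): modified={b.txt, c.txt, e.txt, f.txt, g.txt, h.txt} staged={none}
After op 23 (git add g.txt): modified={b.txt, c.txt, e.txt, f.txt, h.txt} staged={g.txt}
After op 24 (modify a.txt): modified={a.txt, b.txt, c.txt, e.txt, f.txt, h.txt} staged={g.txt}

Answer: g.txt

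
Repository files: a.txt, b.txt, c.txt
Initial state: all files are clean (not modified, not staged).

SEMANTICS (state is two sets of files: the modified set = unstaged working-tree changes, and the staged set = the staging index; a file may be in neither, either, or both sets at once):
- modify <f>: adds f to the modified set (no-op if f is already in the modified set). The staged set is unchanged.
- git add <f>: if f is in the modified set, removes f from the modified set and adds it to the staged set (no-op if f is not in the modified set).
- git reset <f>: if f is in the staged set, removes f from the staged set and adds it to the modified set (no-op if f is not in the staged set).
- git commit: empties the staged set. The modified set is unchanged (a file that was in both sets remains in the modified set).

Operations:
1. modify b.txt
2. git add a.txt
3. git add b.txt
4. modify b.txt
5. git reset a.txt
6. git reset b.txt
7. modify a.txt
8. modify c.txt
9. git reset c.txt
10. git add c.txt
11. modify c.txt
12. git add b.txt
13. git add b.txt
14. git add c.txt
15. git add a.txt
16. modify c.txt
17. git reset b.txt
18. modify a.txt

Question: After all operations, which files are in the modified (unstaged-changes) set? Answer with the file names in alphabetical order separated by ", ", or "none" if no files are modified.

After op 1 (modify b.txt): modified={b.txt} staged={none}
After op 2 (git add a.txt): modified={b.txt} staged={none}
After op 3 (git add b.txt): modified={none} staged={b.txt}
After op 4 (modify b.txt): modified={b.txt} staged={b.txt}
After op 5 (git reset a.txt): modified={b.txt} staged={b.txt}
After op 6 (git reset b.txt): modified={b.txt} staged={none}
After op 7 (modify a.txt): modified={a.txt, b.txt} staged={none}
After op 8 (modify c.txt): modified={a.txt, b.txt, c.txt} staged={none}
After op 9 (git reset c.txt): modified={a.txt, b.txt, c.txt} staged={none}
After op 10 (git add c.txt): modified={a.txt, b.txt} staged={c.txt}
After op 11 (modify c.txt): modified={a.txt, b.txt, c.txt} staged={c.txt}
After op 12 (git add b.txt): modified={a.txt, c.txt} staged={b.txt, c.txt}
After op 13 (git add b.txt): modified={a.txt, c.txt} staged={b.txt, c.txt}
After op 14 (git add c.txt): modified={a.txt} staged={b.txt, c.txt}
After op 15 (git add a.txt): modified={none} staged={a.txt, b.txt, c.txt}
After op 16 (modify c.txt): modified={c.txt} staged={a.txt, b.txt, c.txt}
After op 17 (git reset b.txt): modified={b.txt, c.txt} staged={a.txt, c.txt}
After op 18 (modify a.txt): modified={a.txt, b.txt, c.txt} staged={a.txt, c.txt}

Answer: a.txt, b.txt, c.txt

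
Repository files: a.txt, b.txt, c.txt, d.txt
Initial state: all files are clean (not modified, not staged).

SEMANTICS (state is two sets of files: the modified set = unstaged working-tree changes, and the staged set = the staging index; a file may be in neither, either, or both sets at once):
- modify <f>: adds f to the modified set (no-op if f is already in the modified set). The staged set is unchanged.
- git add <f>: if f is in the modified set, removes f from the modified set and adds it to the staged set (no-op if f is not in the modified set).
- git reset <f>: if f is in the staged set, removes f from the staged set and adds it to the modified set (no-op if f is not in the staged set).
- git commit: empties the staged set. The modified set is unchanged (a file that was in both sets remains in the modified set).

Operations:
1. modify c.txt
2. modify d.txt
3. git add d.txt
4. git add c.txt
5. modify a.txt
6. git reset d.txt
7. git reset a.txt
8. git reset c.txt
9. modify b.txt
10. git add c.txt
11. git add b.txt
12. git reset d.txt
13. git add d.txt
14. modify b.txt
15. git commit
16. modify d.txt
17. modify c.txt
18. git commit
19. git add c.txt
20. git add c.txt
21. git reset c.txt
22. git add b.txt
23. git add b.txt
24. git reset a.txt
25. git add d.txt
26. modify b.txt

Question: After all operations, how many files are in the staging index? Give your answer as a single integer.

After op 1 (modify c.txt): modified={c.txt} staged={none}
After op 2 (modify d.txt): modified={c.txt, d.txt} staged={none}
After op 3 (git add d.txt): modified={c.txt} staged={d.txt}
After op 4 (git add c.txt): modified={none} staged={c.txt, d.txt}
After op 5 (modify a.txt): modified={a.txt} staged={c.txt, d.txt}
After op 6 (git reset d.txt): modified={a.txt, d.txt} staged={c.txt}
After op 7 (git reset a.txt): modified={a.txt, d.txt} staged={c.txt}
After op 8 (git reset c.txt): modified={a.txt, c.txt, d.txt} staged={none}
After op 9 (modify b.txt): modified={a.txt, b.txt, c.txt, d.txt} staged={none}
After op 10 (git add c.txt): modified={a.txt, b.txt, d.txt} staged={c.txt}
After op 11 (git add b.txt): modified={a.txt, d.txt} staged={b.txt, c.txt}
After op 12 (git reset d.txt): modified={a.txt, d.txt} staged={b.txt, c.txt}
After op 13 (git add d.txt): modified={a.txt} staged={b.txt, c.txt, d.txt}
After op 14 (modify b.txt): modified={a.txt, b.txt} staged={b.txt, c.txt, d.txt}
After op 15 (git commit): modified={a.txt, b.txt} staged={none}
After op 16 (modify d.txt): modified={a.txt, b.txt, d.txt} staged={none}
After op 17 (modify c.txt): modified={a.txt, b.txt, c.txt, d.txt} staged={none}
After op 18 (git commit): modified={a.txt, b.txt, c.txt, d.txt} staged={none}
After op 19 (git add c.txt): modified={a.txt, b.txt, d.txt} staged={c.txt}
After op 20 (git add c.txt): modified={a.txt, b.txt, d.txt} staged={c.txt}
After op 21 (git reset c.txt): modified={a.txt, b.txt, c.txt, d.txt} staged={none}
After op 22 (git add b.txt): modified={a.txt, c.txt, d.txt} staged={b.txt}
After op 23 (git add b.txt): modified={a.txt, c.txt, d.txt} staged={b.txt}
After op 24 (git reset a.txt): modified={a.txt, c.txt, d.txt} staged={b.txt}
After op 25 (git add d.txt): modified={a.txt, c.txt} staged={b.txt, d.txt}
After op 26 (modify b.txt): modified={a.txt, b.txt, c.txt} staged={b.txt, d.txt}
Final staged set: {b.txt, d.txt} -> count=2

Answer: 2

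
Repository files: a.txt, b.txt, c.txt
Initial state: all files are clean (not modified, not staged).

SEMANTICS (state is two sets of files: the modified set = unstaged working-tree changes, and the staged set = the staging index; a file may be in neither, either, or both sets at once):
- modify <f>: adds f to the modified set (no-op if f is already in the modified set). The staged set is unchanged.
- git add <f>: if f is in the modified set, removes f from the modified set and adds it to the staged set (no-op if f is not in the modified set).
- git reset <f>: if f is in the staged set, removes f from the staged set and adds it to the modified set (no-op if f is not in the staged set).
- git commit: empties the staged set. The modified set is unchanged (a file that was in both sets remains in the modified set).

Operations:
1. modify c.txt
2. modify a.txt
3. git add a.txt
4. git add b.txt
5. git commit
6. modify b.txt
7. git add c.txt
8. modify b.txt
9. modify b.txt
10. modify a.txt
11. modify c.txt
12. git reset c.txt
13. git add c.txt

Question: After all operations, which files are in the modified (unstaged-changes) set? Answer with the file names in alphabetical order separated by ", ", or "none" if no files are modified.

Answer: a.txt, b.txt

Derivation:
After op 1 (modify c.txt): modified={c.txt} staged={none}
After op 2 (modify a.txt): modified={a.txt, c.txt} staged={none}
After op 3 (git add a.txt): modified={c.txt} staged={a.txt}
After op 4 (git add b.txt): modified={c.txt} staged={a.txt}
After op 5 (git commit): modified={c.txt} staged={none}
After op 6 (modify b.txt): modified={b.txt, c.txt} staged={none}
After op 7 (git add c.txt): modified={b.txt} staged={c.txt}
After op 8 (modify b.txt): modified={b.txt} staged={c.txt}
After op 9 (modify b.txt): modified={b.txt} staged={c.txt}
After op 10 (modify a.txt): modified={a.txt, b.txt} staged={c.txt}
After op 11 (modify c.txt): modified={a.txt, b.txt, c.txt} staged={c.txt}
After op 12 (git reset c.txt): modified={a.txt, b.txt, c.txt} staged={none}
After op 13 (git add c.txt): modified={a.txt, b.txt} staged={c.txt}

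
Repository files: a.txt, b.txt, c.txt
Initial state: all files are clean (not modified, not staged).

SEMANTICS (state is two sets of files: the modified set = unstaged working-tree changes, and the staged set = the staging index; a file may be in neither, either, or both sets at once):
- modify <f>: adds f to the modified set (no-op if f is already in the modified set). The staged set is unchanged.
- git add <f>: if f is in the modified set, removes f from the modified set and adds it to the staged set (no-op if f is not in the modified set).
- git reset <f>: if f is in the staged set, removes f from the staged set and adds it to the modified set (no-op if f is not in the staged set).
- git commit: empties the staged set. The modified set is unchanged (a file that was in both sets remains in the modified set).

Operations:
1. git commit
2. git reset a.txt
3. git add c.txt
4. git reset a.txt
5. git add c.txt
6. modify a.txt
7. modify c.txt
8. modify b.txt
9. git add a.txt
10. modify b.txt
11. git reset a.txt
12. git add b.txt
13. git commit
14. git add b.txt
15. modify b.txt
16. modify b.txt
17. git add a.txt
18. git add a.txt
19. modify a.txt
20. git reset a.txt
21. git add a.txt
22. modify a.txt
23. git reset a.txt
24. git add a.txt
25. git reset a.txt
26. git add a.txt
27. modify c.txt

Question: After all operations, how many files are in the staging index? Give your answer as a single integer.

After op 1 (git commit): modified={none} staged={none}
After op 2 (git reset a.txt): modified={none} staged={none}
After op 3 (git add c.txt): modified={none} staged={none}
After op 4 (git reset a.txt): modified={none} staged={none}
After op 5 (git add c.txt): modified={none} staged={none}
After op 6 (modify a.txt): modified={a.txt} staged={none}
After op 7 (modify c.txt): modified={a.txt, c.txt} staged={none}
After op 8 (modify b.txt): modified={a.txt, b.txt, c.txt} staged={none}
After op 9 (git add a.txt): modified={b.txt, c.txt} staged={a.txt}
After op 10 (modify b.txt): modified={b.txt, c.txt} staged={a.txt}
After op 11 (git reset a.txt): modified={a.txt, b.txt, c.txt} staged={none}
After op 12 (git add b.txt): modified={a.txt, c.txt} staged={b.txt}
After op 13 (git commit): modified={a.txt, c.txt} staged={none}
After op 14 (git add b.txt): modified={a.txt, c.txt} staged={none}
After op 15 (modify b.txt): modified={a.txt, b.txt, c.txt} staged={none}
After op 16 (modify b.txt): modified={a.txt, b.txt, c.txt} staged={none}
After op 17 (git add a.txt): modified={b.txt, c.txt} staged={a.txt}
After op 18 (git add a.txt): modified={b.txt, c.txt} staged={a.txt}
After op 19 (modify a.txt): modified={a.txt, b.txt, c.txt} staged={a.txt}
After op 20 (git reset a.txt): modified={a.txt, b.txt, c.txt} staged={none}
After op 21 (git add a.txt): modified={b.txt, c.txt} staged={a.txt}
After op 22 (modify a.txt): modified={a.txt, b.txt, c.txt} staged={a.txt}
After op 23 (git reset a.txt): modified={a.txt, b.txt, c.txt} staged={none}
After op 24 (git add a.txt): modified={b.txt, c.txt} staged={a.txt}
After op 25 (git reset a.txt): modified={a.txt, b.txt, c.txt} staged={none}
After op 26 (git add a.txt): modified={b.txt, c.txt} staged={a.txt}
After op 27 (modify c.txt): modified={b.txt, c.txt} staged={a.txt}
Final staged set: {a.txt} -> count=1

Answer: 1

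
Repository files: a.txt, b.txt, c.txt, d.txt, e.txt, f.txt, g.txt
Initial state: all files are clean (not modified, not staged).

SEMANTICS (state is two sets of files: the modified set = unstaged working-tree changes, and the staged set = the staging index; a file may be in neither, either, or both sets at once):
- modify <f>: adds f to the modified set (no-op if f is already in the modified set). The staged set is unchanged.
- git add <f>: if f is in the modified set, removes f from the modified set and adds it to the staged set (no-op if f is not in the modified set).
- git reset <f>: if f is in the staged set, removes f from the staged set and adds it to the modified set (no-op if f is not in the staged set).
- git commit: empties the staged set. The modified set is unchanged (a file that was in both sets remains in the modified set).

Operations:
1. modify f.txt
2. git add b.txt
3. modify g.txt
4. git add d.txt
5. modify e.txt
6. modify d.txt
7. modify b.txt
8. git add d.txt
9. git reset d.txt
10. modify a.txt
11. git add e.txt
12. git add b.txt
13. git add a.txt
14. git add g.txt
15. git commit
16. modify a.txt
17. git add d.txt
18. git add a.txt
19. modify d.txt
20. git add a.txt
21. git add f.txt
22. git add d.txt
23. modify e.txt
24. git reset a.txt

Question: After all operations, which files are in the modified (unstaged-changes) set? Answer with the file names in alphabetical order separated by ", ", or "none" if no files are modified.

Answer: a.txt, e.txt

Derivation:
After op 1 (modify f.txt): modified={f.txt} staged={none}
After op 2 (git add b.txt): modified={f.txt} staged={none}
After op 3 (modify g.txt): modified={f.txt, g.txt} staged={none}
After op 4 (git add d.txt): modified={f.txt, g.txt} staged={none}
After op 5 (modify e.txt): modified={e.txt, f.txt, g.txt} staged={none}
After op 6 (modify d.txt): modified={d.txt, e.txt, f.txt, g.txt} staged={none}
After op 7 (modify b.txt): modified={b.txt, d.txt, e.txt, f.txt, g.txt} staged={none}
After op 8 (git add d.txt): modified={b.txt, e.txt, f.txt, g.txt} staged={d.txt}
After op 9 (git reset d.txt): modified={b.txt, d.txt, e.txt, f.txt, g.txt} staged={none}
After op 10 (modify a.txt): modified={a.txt, b.txt, d.txt, e.txt, f.txt, g.txt} staged={none}
After op 11 (git add e.txt): modified={a.txt, b.txt, d.txt, f.txt, g.txt} staged={e.txt}
After op 12 (git add b.txt): modified={a.txt, d.txt, f.txt, g.txt} staged={b.txt, e.txt}
After op 13 (git add a.txt): modified={d.txt, f.txt, g.txt} staged={a.txt, b.txt, e.txt}
After op 14 (git add g.txt): modified={d.txt, f.txt} staged={a.txt, b.txt, e.txt, g.txt}
After op 15 (git commit): modified={d.txt, f.txt} staged={none}
After op 16 (modify a.txt): modified={a.txt, d.txt, f.txt} staged={none}
After op 17 (git add d.txt): modified={a.txt, f.txt} staged={d.txt}
After op 18 (git add a.txt): modified={f.txt} staged={a.txt, d.txt}
After op 19 (modify d.txt): modified={d.txt, f.txt} staged={a.txt, d.txt}
After op 20 (git add a.txt): modified={d.txt, f.txt} staged={a.txt, d.txt}
After op 21 (git add f.txt): modified={d.txt} staged={a.txt, d.txt, f.txt}
After op 22 (git add d.txt): modified={none} staged={a.txt, d.txt, f.txt}
After op 23 (modify e.txt): modified={e.txt} staged={a.txt, d.txt, f.txt}
After op 24 (git reset a.txt): modified={a.txt, e.txt} staged={d.txt, f.txt}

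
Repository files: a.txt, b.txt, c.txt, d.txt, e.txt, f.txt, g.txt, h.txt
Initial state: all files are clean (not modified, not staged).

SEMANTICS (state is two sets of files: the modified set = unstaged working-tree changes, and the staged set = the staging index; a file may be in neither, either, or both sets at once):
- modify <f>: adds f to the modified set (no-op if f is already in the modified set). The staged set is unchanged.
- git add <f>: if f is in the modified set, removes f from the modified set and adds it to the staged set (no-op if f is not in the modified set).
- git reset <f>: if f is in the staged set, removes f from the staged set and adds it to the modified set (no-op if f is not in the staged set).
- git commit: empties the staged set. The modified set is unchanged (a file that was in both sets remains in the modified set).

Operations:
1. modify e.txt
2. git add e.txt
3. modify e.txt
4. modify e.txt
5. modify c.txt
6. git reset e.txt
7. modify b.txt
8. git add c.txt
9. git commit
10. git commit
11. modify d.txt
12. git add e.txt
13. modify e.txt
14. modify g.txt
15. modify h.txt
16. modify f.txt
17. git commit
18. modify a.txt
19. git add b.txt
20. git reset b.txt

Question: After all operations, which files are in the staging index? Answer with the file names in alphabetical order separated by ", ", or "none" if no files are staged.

Answer: none

Derivation:
After op 1 (modify e.txt): modified={e.txt} staged={none}
After op 2 (git add e.txt): modified={none} staged={e.txt}
After op 3 (modify e.txt): modified={e.txt} staged={e.txt}
After op 4 (modify e.txt): modified={e.txt} staged={e.txt}
After op 5 (modify c.txt): modified={c.txt, e.txt} staged={e.txt}
After op 6 (git reset e.txt): modified={c.txt, e.txt} staged={none}
After op 7 (modify b.txt): modified={b.txt, c.txt, e.txt} staged={none}
After op 8 (git add c.txt): modified={b.txt, e.txt} staged={c.txt}
After op 9 (git commit): modified={b.txt, e.txt} staged={none}
After op 10 (git commit): modified={b.txt, e.txt} staged={none}
After op 11 (modify d.txt): modified={b.txt, d.txt, e.txt} staged={none}
After op 12 (git add e.txt): modified={b.txt, d.txt} staged={e.txt}
After op 13 (modify e.txt): modified={b.txt, d.txt, e.txt} staged={e.txt}
After op 14 (modify g.txt): modified={b.txt, d.txt, e.txt, g.txt} staged={e.txt}
After op 15 (modify h.txt): modified={b.txt, d.txt, e.txt, g.txt, h.txt} staged={e.txt}
After op 16 (modify f.txt): modified={b.txt, d.txt, e.txt, f.txt, g.txt, h.txt} staged={e.txt}
After op 17 (git commit): modified={b.txt, d.txt, e.txt, f.txt, g.txt, h.txt} staged={none}
After op 18 (modify a.txt): modified={a.txt, b.txt, d.txt, e.txt, f.txt, g.txt, h.txt} staged={none}
After op 19 (git add b.txt): modified={a.txt, d.txt, e.txt, f.txt, g.txt, h.txt} staged={b.txt}
After op 20 (git reset b.txt): modified={a.txt, b.txt, d.txt, e.txt, f.txt, g.txt, h.txt} staged={none}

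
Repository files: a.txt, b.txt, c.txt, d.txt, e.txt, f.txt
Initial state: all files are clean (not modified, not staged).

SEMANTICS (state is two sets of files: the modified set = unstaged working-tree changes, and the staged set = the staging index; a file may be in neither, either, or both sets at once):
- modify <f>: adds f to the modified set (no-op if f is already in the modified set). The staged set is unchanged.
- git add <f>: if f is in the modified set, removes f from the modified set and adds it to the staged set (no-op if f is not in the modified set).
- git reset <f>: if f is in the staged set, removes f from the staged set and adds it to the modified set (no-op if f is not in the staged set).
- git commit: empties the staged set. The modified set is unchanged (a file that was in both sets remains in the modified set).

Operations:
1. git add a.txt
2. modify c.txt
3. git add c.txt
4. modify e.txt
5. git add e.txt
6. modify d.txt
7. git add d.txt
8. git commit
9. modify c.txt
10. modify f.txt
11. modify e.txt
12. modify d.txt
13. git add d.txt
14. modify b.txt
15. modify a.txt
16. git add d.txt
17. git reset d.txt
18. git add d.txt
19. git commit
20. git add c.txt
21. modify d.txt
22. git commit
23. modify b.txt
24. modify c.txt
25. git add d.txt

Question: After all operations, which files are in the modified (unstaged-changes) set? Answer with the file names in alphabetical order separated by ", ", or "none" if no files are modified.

Answer: a.txt, b.txt, c.txt, e.txt, f.txt

Derivation:
After op 1 (git add a.txt): modified={none} staged={none}
After op 2 (modify c.txt): modified={c.txt} staged={none}
After op 3 (git add c.txt): modified={none} staged={c.txt}
After op 4 (modify e.txt): modified={e.txt} staged={c.txt}
After op 5 (git add e.txt): modified={none} staged={c.txt, e.txt}
After op 6 (modify d.txt): modified={d.txt} staged={c.txt, e.txt}
After op 7 (git add d.txt): modified={none} staged={c.txt, d.txt, e.txt}
After op 8 (git commit): modified={none} staged={none}
After op 9 (modify c.txt): modified={c.txt} staged={none}
After op 10 (modify f.txt): modified={c.txt, f.txt} staged={none}
After op 11 (modify e.txt): modified={c.txt, e.txt, f.txt} staged={none}
After op 12 (modify d.txt): modified={c.txt, d.txt, e.txt, f.txt} staged={none}
After op 13 (git add d.txt): modified={c.txt, e.txt, f.txt} staged={d.txt}
After op 14 (modify b.txt): modified={b.txt, c.txt, e.txt, f.txt} staged={d.txt}
After op 15 (modify a.txt): modified={a.txt, b.txt, c.txt, e.txt, f.txt} staged={d.txt}
After op 16 (git add d.txt): modified={a.txt, b.txt, c.txt, e.txt, f.txt} staged={d.txt}
After op 17 (git reset d.txt): modified={a.txt, b.txt, c.txt, d.txt, e.txt, f.txt} staged={none}
After op 18 (git add d.txt): modified={a.txt, b.txt, c.txt, e.txt, f.txt} staged={d.txt}
After op 19 (git commit): modified={a.txt, b.txt, c.txt, e.txt, f.txt} staged={none}
After op 20 (git add c.txt): modified={a.txt, b.txt, e.txt, f.txt} staged={c.txt}
After op 21 (modify d.txt): modified={a.txt, b.txt, d.txt, e.txt, f.txt} staged={c.txt}
After op 22 (git commit): modified={a.txt, b.txt, d.txt, e.txt, f.txt} staged={none}
After op 23 (modify b.txt): modified={a.txt, b.txt, d.txt, e.txt, f.txt} staged={none}
After op 24 (modify c.txt): modified={a.txt, b.txt, c.txt, d.txt, e.txt, f.txt} staged={none}
After op 25 (git add d.txt): modified={a.txt, b.txt, c.txt, e.txt, f.txt} staged={d.txt}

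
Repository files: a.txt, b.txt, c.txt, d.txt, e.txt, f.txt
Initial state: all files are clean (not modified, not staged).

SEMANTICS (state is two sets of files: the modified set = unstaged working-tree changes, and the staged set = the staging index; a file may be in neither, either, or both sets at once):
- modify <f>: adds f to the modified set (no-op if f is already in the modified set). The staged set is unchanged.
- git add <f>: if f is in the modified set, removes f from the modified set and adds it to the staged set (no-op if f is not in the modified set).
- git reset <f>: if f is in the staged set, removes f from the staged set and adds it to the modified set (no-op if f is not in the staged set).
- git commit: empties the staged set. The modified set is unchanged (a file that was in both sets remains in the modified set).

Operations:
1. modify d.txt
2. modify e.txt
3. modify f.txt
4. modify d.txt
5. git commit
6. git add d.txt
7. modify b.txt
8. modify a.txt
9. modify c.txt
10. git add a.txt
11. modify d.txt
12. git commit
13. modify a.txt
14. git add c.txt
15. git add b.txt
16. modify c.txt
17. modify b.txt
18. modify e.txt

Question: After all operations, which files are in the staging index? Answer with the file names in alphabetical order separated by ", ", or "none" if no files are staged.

Answer: b.txt, c.txt

Derivation:
After op 1 (modify d.txt): modified={d.txt} staged={none}
After op 2 (modify e.txt): modified={d.txt, e.txt} staged={none}
After op 3 (modify f.txt): modified={d.txt, e.txt, f.txt} staged={none}
After op 4 (modify d.txt): modified={d.txt, e.txt, f.txt} staged={none}
After op 5 (git commit): modified={d.txt, e.txt, f.txt} staged={none}
After op 6 (git add d.txt): modified={e.txt, f.txt} staged={d.txt}
After op 7 (modify b.txt): modified={b.txt, e.txt, f.txt} staged={d.txt}
After op 8 (modify a.txt): modified={a.txt, b.txt, e.txt, f.txt} staged={d.txt}
After op 9 (modify c.txt): modified={a.txt, b.txt, c.txt, e.txt, f.txt} staged={d.txt}
After op 10 (git add a.txt): modified={b.txt, c.txt, e.txt, f.txt} staged={a.txt, d.txt}
After op 11 (modify d.txt): modified={b.txt, c.txt, d.txt, e.txt, f.txt} staged={a.txt, d.txt}
After op 12 (git commit): modified={b.txt, c.txt, d.txt, e.txt, f.txt} staged={none}
After op 13 (modify a.txt): modified={a.txt, b.txt, c.txt, d.txt, e.txt, f.txt} staged={none}
After op 14 (git add c.txt): modified={a.txt, b.txt, d.txt, e.txt, f.txt} staged={c.txt}
After op 15 (git add b.txt): modified={a.txt, d.txt, e.txt, f.txt} staged={b.txt, c.txt}
After op 16 (modify c.txt): modified={a.txt, c.txt, d.txt, e.txt, f.txt} staged={b.txt, c.txt}
After op 17 (modify b.txt): modified={a.txt, b.txt, c.txt, d.txt, e.txt, f.txt} staged={b.txt, c.txt}
After op 18 (modify e.txt): modified={a.txt, b.txt, c.txt, d.txt, e.txt, f.txt} staged={b.txt, c.txt}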